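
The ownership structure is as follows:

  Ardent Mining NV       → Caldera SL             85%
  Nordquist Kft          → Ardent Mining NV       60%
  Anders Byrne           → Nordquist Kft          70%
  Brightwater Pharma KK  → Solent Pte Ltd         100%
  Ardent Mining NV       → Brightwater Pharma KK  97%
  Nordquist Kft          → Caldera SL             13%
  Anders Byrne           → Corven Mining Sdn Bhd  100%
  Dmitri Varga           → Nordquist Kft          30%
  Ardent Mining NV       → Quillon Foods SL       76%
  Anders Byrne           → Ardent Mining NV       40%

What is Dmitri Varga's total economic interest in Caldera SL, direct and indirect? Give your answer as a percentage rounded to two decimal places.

Dmitri reaches Caldera along 2 paths.
Via Nordquist → Ardent: 30% × 60% × 85% = 15.3%.
Via Nordquist: 30% × 13% = 3.9%.
Total: 15.3% + 3.9% = 19.2%.
Rounded: 19.20%.

19.20%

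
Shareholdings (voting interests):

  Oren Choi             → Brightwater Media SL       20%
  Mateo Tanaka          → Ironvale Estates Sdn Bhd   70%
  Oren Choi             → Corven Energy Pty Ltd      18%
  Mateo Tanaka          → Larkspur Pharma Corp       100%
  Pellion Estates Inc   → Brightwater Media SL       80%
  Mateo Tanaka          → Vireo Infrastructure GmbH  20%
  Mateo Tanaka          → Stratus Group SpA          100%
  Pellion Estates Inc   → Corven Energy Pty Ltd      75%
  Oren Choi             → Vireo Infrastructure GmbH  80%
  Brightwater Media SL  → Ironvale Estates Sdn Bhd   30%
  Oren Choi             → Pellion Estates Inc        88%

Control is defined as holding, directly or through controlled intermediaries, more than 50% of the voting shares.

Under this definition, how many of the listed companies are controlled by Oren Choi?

Oren holds 88% of Pellion, so Oren controls Pellion.
Oren and Pellion together hold 18% + 75% = 93% of Corven, so Oren controls Corven.
Pellion and Oren together hold 80% + 20% = 100% of Brightwater, so Oren controls Brightwater.
Oren holds 80% of Vireo, so Oren controls Vireo.
No other company's threshold is met.
Oren controls 4 companies.

4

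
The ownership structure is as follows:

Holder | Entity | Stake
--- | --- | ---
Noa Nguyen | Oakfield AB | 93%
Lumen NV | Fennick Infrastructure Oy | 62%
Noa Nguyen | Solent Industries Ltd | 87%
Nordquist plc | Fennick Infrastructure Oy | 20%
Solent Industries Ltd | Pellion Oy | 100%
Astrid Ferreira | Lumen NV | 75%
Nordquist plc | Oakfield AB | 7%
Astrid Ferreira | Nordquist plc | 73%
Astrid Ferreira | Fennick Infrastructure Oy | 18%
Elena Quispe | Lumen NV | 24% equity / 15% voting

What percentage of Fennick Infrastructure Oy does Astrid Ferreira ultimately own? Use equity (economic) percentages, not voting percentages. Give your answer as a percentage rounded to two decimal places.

79.10%

Astrid reaches Fennick along 3 paths.
Via Lumen: 75% × 62% = 46.5%.
Via Nordquist: 73% × 20% = 14.6%.
Direct stake: 18% = 18%.
Total: 46.5% + 14.6% + 18% = 79.1%.
Rounded: 79.10%.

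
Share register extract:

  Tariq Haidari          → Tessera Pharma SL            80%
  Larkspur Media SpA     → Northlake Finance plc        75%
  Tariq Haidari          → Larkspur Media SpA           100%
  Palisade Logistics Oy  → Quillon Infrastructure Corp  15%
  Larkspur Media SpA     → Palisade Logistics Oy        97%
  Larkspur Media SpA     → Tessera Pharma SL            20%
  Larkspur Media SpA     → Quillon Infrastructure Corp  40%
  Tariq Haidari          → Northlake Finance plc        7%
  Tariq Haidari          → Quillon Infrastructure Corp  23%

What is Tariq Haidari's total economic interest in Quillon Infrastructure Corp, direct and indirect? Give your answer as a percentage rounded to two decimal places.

Tariq reaches Quillon along 3 paths.
Via Larkspur → Palisade: 100% × 97% × 15% = 14.55%.
Via Larkspur: 100% × 40% = 40%.
Direct stake: 23% = 23%.
Total: 14.55% + 40% + 23% = 77.55%.

77.55%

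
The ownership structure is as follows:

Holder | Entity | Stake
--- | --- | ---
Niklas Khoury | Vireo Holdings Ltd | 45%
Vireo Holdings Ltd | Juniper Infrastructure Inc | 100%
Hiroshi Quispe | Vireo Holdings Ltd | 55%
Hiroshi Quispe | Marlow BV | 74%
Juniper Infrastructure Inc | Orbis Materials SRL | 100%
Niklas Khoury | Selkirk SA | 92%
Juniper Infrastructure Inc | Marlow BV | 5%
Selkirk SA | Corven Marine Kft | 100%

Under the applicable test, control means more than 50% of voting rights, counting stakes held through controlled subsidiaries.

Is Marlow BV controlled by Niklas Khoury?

No

Niklas holds 92% of Selkirk, so Niklas controls Selkirk.
Selkirk holds 100% of Corven, so Niklas controls Corven.
Neither Niklas nor any entity Niklas controls holds any voting interest in Marlow.
So Niklas does not control Marlow.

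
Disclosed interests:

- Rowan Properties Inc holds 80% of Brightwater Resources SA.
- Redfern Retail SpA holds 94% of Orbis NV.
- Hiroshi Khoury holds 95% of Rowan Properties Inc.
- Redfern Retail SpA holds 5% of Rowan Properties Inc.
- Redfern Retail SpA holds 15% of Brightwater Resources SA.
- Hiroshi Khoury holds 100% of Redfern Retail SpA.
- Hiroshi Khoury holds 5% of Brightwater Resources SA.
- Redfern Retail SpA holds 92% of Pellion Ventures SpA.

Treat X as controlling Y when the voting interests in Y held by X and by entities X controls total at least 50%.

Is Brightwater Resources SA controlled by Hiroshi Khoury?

Yes

Hiroshi holds 100% of Redfern, so Hiroshi controls Redfern.
Hiroshi and Redfern together hold 95% + 5% = 100% of Rowan, so Hiroshi controls Rowan.
Redfern and Hiroshi and Rowan together hold 15% + 5% + 80% = 100% of Brightwater, so Hiroshi controls Brightwater.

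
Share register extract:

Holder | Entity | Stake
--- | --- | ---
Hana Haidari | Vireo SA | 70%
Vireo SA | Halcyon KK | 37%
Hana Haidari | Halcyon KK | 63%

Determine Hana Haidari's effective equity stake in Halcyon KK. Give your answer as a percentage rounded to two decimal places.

88.90%

Hana reaches Halcyon along 2 paths.
Direct stake: 63% = 63%.
Via Vireo: 70% × 37% = 25.9%.
Total: 63% + 25.9% = 88.9%.
Rounded: 88.90%.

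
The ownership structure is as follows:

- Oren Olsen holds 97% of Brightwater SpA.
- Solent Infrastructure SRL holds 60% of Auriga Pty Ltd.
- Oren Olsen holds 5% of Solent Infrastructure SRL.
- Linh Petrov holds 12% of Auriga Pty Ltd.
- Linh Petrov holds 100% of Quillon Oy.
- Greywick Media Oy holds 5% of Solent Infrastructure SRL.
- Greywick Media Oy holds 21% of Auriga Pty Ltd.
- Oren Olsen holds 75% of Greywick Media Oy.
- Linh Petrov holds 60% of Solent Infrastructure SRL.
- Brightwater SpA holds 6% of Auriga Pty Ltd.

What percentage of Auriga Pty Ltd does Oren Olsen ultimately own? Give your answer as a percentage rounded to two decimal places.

Oren reaches Auriga along 4 paths.
Via Greywick: 75% × 21% = 15.75%.
Via Solent: 5% × 60% = 3%.
Via Greywick → Solent: 75% × 5% × 60% = 2.25%.
Via Brightwater: 97% × 6% = 5.82%.
Total: 15.75% + 3% + 2.25% + 5.82% = 26.82%.

26.82%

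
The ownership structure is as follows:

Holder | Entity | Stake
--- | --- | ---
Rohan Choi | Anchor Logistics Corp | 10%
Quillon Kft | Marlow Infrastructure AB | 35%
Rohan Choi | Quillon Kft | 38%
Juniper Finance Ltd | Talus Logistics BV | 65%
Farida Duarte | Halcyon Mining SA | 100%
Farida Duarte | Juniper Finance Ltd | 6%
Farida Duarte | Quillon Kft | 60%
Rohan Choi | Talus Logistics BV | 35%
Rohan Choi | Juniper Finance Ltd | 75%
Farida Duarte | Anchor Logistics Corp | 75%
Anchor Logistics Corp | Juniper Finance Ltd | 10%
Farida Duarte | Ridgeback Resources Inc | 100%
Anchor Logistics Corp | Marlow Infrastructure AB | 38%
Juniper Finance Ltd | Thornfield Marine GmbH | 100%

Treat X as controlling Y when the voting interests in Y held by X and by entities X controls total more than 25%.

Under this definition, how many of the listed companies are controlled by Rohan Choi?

5

Rohan holds 38% of Quillon, so Rohan controls Quillon.
Quillon holds 35% of Marlow, so Rohan controls Marlow.
Rohan holds 75% of Juniper, so Rohan controls Juniper.
Rohan and Juniper together hold 35% + 65% = 100% of Talus, so Rohan controls Talus.
Juniper holds 100% of Thornfield, so Rohan controls Thornfield.
No other company's threshold is met.
Rohan controls 5 companies.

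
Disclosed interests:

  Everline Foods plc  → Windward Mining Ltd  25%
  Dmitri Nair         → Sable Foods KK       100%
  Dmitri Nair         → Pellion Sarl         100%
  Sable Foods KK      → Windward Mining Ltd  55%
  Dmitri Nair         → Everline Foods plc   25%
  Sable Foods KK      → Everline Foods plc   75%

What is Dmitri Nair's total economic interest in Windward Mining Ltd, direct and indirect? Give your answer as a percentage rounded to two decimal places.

80.00%

Dmitri reaches Windward along 3 paths.
Via Sable: 100% × 55% = 55%.
Via Sable → Everline: 100% × 75% × 25% = 18.75%.
Via Everline: 25% × 25% = 6.25%.
Total: 55% + 18.75% + 6.25% = 80%.
Rounded: 80.00%.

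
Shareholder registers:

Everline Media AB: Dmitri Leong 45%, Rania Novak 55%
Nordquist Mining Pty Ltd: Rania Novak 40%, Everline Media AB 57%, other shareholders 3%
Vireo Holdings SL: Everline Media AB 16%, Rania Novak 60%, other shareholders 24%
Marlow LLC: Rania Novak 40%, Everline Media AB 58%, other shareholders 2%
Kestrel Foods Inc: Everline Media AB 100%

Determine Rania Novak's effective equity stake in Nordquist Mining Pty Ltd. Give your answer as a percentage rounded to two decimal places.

71.35%

Rania reaches Nordquist along 2 paths.
Direct stake: 40% = 40%.
Via Everline: 55% × 57% = 31.35%.
Total: 40% + 31.35% = 71.35%.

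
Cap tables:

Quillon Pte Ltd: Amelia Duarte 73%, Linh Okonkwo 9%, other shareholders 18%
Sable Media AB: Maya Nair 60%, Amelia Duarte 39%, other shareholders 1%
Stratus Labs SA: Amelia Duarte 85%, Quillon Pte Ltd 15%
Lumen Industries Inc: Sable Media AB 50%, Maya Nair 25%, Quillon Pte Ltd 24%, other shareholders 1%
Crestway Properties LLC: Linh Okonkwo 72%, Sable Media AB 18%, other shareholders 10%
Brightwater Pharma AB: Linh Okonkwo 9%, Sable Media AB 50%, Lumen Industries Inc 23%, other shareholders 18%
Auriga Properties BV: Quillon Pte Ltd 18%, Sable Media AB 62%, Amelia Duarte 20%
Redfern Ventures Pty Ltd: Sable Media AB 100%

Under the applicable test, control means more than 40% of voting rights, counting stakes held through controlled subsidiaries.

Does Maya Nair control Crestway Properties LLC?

No

Maya holds 60% of Sable, so Maya controls Sable.
Sable and Maya together hold 50% + 25% = 75% of Lumen, so Maya controls Lumen.
Sable and Lumen together hold 50% + 23% = 73% of Brightwater, so Maya controls Brightwater.
Sable holds 62% of Auriga, so Maya controls Auriga.
Sable holds 100% of Redfern, so Maya controls Redfern.
In Crestway, Maya's side holds only 18%, not > 40%.
So Maya does not control Crestway.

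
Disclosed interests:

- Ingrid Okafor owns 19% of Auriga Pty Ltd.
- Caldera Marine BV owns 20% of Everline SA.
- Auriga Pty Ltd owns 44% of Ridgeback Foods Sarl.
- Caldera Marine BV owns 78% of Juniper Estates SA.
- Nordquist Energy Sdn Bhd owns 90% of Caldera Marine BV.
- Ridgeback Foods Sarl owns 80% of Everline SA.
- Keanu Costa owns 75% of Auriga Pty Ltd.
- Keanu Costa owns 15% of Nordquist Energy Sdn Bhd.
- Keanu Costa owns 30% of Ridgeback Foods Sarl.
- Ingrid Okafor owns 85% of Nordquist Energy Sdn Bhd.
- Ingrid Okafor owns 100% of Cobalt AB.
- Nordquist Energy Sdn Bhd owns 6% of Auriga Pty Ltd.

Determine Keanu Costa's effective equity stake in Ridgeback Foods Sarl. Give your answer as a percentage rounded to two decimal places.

63.40%

Keanu reaches Ridgeback along 3 paths.
Direct stake: 30% = 30%.
Via Auriga: 75% × 44% = 33%.
Via Nordquist → Auriga: 15% × 6% × 44% = 0.396%.
Total: 30% + 33% + 0.396% = 63.396%.
Rounded: 63.40%.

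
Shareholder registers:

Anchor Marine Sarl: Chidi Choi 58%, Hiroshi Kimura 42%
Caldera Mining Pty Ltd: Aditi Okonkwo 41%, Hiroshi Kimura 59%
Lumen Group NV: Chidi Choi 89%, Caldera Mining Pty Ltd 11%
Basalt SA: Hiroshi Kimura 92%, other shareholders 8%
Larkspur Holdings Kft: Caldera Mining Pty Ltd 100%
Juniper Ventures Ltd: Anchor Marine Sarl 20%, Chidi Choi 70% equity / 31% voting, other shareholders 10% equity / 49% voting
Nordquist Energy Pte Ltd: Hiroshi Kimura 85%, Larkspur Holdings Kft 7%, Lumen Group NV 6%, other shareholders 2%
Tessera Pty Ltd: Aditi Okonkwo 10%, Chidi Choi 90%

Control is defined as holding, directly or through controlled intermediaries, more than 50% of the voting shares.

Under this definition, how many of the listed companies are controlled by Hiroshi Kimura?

4

Hiroshi holds 59% of Caldera, so Hiroshi controls Caldera.
Hiroshi holds 92% of Basalt, so Hiroshi controls Basalt.
Caldera holds 100% of Larkspur, so Hiroshi controls Larkspur.
Hiroshi and Larkspur together hold 85% + 7% = 92% of Nordquist, so Hiroshi controls Nordquist.
No other company's threshold is met.
Hiroshi controls 4 companies.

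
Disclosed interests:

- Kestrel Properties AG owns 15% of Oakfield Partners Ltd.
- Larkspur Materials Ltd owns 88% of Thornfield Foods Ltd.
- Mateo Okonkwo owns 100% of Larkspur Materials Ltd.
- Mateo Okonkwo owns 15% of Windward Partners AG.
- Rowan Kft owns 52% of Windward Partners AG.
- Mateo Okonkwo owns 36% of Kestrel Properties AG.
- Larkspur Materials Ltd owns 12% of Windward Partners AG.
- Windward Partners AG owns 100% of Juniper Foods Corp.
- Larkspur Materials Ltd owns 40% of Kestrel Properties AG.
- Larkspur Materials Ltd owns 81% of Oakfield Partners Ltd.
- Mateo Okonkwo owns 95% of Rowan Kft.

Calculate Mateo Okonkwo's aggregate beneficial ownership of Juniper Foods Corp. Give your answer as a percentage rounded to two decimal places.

Mateo reaches Juniper along 3 paths.
Via Larkspur → Windward: 100% × 12% × 100% = 12%.
Via Rowan → Windward: 95% × 52% × 100% = 49.4%.
Via Windward: 15% × 100% = 15%.
Total: 12% + 49.4% + 15% = 76.4%.
Rounded: 76.40%.

76.40%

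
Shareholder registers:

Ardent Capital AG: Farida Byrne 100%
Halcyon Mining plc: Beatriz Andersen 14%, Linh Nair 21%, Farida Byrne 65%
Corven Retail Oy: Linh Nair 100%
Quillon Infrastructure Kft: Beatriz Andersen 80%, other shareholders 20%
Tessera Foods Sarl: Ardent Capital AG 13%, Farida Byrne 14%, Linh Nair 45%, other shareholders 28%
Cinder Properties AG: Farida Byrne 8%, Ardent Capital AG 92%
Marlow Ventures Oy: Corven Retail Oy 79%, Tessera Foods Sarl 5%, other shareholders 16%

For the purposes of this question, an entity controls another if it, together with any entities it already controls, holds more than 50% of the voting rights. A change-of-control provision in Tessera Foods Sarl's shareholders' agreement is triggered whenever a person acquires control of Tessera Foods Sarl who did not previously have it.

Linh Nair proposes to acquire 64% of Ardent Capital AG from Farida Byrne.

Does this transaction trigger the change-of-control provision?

The purchase adds only to Linh's holdings (Farida's stake shrinks), so Linh is the only person who could newly come to control Tessera.
Linh holds 100% of Corven, so Linh controls Corven.
Corven holds 79% of Marlow, so Linh controls Marlow.
In Tessera, Linh's side holds only 45%, not > 50%.
So before the transaction, Linh does not control Tessera.
After the purchase, Linh holds 64% of Ardent directly, and Farida's stake falls to 36%.
Linh holds 64% of Ardent, so Linh controls Ardent.
Ardent and Linh together hold 13% + 45% = 58% of Tessera, so Linh controls Tessera.
Linh did not control Tessera before and does after, so the clause is triggered.

Yes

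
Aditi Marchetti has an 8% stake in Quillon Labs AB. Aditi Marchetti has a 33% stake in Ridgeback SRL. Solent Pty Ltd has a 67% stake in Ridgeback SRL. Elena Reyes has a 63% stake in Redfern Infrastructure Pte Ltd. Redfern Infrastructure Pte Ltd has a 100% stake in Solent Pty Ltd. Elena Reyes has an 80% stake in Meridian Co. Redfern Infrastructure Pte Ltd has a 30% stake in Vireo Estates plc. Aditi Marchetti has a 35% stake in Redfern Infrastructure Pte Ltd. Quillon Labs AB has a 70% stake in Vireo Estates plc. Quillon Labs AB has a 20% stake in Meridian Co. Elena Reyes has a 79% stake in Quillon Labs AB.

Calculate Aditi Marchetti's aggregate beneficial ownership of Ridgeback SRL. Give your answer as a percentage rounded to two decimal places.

Aditi reaches Ridgeback along 2 paths.
Via Redfern → Solent: 35% × 100% × 67% = 23.45%.
Direct stake: 33% = 33%.
Total: 23.45% + 33% = 56.45%.

56.45%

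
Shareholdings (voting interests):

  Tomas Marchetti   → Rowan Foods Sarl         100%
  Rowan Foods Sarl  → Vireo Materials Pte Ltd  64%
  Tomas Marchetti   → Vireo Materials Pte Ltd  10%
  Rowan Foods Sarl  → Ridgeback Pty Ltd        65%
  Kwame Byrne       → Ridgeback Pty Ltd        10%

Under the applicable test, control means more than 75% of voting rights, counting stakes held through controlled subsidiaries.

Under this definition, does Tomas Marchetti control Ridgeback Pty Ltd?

Tomas holds 100% of Rowan, so Tomas controls Rowan.
In Ridgeback, Tomas's side holds only 65%, not > 75%.
So Tomas does not control Ridgeback.

No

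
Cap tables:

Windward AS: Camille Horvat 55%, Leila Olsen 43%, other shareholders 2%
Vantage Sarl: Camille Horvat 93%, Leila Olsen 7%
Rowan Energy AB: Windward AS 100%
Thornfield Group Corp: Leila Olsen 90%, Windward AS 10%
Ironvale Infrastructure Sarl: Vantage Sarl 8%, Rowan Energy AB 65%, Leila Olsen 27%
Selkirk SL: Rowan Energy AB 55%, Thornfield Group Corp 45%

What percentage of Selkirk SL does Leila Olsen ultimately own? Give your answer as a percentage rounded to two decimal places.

66.09%

Leila reaches Selkirk along 3 paths.
Via Windward → Rowan: 43% × 100% × 55% = 23.65%.
Via Thornfield: 90% × 45% = 40.5%.
Via Windward → Thornfield: 43% × 10% × 45% = 1.935%.
Total: 23.65% + 40.5% + 1.935% = 66.085%.
Rounded: 66.09%.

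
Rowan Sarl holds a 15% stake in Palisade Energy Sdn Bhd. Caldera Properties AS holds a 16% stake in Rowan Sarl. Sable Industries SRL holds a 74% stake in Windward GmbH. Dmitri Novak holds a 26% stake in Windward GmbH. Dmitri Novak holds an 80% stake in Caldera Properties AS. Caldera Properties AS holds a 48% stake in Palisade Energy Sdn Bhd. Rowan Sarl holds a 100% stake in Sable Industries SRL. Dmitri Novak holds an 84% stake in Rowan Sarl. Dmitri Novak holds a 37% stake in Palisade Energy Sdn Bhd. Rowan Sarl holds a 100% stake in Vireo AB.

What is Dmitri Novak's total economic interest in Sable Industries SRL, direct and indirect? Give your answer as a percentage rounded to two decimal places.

Dmitri reaches Sable along 2 paths.
Via Rowan: 84% × 100% = 84%.
Via Caldera → Rowan: 80% × 16% × 100% = 12.8%.
Total: 84% + 12.8% = 96.8%.
Rounded: 96.80%.

96.80%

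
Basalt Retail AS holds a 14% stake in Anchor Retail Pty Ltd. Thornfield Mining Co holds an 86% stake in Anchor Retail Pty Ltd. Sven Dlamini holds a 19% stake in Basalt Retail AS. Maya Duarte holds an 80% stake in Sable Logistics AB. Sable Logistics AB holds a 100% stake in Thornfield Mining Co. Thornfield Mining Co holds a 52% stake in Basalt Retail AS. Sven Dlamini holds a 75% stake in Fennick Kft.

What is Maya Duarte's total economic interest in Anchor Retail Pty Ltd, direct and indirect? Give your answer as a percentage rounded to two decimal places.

74.62%

Maya reaches Anchor along 2 paths.
Via Sable → Thornfield: 80% × 100% × 86% = 68.8%.
Via Sable → Thornfield → Basalt: 80% × 100% × 52% × 14% = 5.824%.
Total: 68.8% + 5.824% = 74.624%.
Rounded: 74.62%.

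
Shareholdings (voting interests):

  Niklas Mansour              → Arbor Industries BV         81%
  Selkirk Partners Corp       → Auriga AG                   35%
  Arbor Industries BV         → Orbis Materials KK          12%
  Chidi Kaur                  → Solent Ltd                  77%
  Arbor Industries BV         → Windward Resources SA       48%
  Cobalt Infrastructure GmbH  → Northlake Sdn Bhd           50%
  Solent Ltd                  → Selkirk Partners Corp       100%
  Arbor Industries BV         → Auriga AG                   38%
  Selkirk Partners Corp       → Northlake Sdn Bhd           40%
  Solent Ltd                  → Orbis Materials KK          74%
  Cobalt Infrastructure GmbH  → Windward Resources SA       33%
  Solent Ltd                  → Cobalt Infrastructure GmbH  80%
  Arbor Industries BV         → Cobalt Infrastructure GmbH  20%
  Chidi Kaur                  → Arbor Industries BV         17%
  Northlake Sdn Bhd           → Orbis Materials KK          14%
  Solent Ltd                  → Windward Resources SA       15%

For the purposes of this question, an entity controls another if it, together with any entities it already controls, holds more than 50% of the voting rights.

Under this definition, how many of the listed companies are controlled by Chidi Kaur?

5

Chidi holds 77% of Solent, so Chidi controls Solent.
Solent holds 80% of Cobalt, so Chidi controls Cobalt.
Solent holds 100% of Selkirk, so Chidi controls Selkirk.
Selkirk and Cobalt together hold 40% + 50% = 90% of Northlake, so Chidi controls Northlake.
Solent and Northlake together hold 74% + 14% = 88% of Orbis, so Chidi controls Orbis.
No other company's threshold is met.
Chidi controls 5 companies.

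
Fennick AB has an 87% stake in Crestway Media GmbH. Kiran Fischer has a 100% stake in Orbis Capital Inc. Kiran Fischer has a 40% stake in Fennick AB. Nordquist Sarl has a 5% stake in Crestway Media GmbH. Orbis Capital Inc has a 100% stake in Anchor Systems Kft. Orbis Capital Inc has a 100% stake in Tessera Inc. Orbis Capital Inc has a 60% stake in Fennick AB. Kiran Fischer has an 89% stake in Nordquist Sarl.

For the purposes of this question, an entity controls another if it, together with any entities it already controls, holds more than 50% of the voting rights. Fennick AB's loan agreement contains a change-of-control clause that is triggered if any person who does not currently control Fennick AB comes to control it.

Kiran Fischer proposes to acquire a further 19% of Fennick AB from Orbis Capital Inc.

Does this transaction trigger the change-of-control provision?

The purchase adds only to Kiran's holdings (Orbis's stake shrinks), so Kiran is the only person who could newly come to control Fennick.
Kiran holds 100% of Orbis, so Kiran controls Orbis.
Orbis and Kiran together hold 60% + 40% = 100% of Fennick, so Kiran controls Fennick.
So Kiran already controls Fennick before the transaction.
After the purchase, Kiran's direct stake in Fennick rises to 40% + 19% = 59%, and Orbis's stake falls to 41%.
Kiran controlled Fennick already, so this is not a new person acquiring control; every other person's position is unchanged or reduced.
No new person acquires control, so the clause is not triggered.

No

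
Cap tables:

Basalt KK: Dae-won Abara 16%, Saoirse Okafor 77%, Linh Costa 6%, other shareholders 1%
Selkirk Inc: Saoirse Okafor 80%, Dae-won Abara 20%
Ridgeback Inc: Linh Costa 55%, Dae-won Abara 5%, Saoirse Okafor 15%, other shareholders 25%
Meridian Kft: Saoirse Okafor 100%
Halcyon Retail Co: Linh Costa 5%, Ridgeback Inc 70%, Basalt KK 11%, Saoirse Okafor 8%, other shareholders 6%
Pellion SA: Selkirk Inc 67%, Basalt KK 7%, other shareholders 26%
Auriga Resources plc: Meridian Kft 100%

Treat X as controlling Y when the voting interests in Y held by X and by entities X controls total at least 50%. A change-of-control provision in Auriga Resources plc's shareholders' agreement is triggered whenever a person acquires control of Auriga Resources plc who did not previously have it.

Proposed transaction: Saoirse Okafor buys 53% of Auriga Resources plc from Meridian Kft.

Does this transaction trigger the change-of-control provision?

No

The purchase adds only to Saoirse's holdings (Meridian's stake shrinks), so Saoirse is the only person who could newly come to control Auriga.
Saoirse holds 100% of Meridian, so Saoirse controls Meridian.
Meridian holds 100% of Auriga, so Saoirse controls Auriga.
So Saoirse already controls Auriga before the transaction.
After the purchase, Saoirse holds 53% of Auriga directly, and Meridian's stake falls to 47%.
Saoirse controlled Auriga already, so this is not a new person acquiring control; every other person's position is unchanged or reduced.
No new person acquires control, so the clause is not triggered.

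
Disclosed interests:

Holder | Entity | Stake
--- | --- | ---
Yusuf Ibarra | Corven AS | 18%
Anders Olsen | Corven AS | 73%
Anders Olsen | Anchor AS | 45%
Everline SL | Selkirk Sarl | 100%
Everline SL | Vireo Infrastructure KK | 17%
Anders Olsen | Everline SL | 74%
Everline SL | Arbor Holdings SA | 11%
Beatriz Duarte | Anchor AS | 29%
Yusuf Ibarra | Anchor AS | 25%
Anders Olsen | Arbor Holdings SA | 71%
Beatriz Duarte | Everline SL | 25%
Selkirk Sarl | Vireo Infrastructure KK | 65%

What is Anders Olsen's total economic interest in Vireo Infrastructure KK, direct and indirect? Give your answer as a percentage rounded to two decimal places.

60.68%

Anders reaches Vireo along 2 paths.
Via Everline: 74% × 17% = 12.58%.
Via Everline → Selkirk: 74% × 100% × 65% = 48.1%.
Total: 12.58% + 48.1% = 60.68%.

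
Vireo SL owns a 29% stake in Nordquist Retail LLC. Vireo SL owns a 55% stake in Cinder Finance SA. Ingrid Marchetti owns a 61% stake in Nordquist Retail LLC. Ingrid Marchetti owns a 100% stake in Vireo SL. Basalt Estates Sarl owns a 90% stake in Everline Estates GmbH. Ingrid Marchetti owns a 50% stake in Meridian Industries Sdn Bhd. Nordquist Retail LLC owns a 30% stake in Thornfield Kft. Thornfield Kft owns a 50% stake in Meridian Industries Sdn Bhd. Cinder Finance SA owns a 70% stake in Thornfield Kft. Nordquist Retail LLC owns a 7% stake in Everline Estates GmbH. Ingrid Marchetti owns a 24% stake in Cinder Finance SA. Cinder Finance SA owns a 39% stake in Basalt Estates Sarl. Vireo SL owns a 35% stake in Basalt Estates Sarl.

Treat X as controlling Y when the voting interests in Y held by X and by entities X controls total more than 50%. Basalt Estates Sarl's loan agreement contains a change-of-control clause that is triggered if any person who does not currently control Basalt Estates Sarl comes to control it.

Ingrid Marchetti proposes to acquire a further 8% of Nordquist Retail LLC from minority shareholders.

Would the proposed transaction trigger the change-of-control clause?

No

The purchase changes only Ingrid's holdings, so Ingrid is the only person who could newly come to control Basalt.
Ingrid holds 100% of Vireo, so Ingrid controls Vireo.
Ingrid and Vireo together hold 24% + 55% = 79% of Cinder, so Ingrid controls Cinder.
Cinder and Vireo together hold 39% + 35% = 74% of Basalt, so Ingrid controls Basalt.
So Ingrid already controls Basalt before the transaction.
After the purchase, Ingrid's direct stake in Nordquist rises to 61% + 8% = 69%.
Ingrid controlled Basalt already, so this is not a new person acquiring control; every other person's position is unchanged or reduced.
No new person acquires control, so the clause is not triggered.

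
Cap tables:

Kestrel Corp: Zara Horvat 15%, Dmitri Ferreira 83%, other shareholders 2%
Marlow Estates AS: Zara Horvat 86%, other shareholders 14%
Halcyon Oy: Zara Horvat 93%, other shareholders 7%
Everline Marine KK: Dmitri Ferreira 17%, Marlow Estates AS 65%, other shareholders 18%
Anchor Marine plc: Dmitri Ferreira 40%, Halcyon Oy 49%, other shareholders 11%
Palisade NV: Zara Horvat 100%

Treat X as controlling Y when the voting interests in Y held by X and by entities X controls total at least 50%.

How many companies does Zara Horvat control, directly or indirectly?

4

Zara holds 86% of Marlow, so Zara controls Marlow.
Zara holds 93% of Halcyon, so Zara controls Halcyon.
Marlow holds 65% of Everline, so Zara controls Everline.
Zara holds 100% of Palisade, so Zara controls Palisade.
No other company's threshold is met.
Zara controls 4 companies.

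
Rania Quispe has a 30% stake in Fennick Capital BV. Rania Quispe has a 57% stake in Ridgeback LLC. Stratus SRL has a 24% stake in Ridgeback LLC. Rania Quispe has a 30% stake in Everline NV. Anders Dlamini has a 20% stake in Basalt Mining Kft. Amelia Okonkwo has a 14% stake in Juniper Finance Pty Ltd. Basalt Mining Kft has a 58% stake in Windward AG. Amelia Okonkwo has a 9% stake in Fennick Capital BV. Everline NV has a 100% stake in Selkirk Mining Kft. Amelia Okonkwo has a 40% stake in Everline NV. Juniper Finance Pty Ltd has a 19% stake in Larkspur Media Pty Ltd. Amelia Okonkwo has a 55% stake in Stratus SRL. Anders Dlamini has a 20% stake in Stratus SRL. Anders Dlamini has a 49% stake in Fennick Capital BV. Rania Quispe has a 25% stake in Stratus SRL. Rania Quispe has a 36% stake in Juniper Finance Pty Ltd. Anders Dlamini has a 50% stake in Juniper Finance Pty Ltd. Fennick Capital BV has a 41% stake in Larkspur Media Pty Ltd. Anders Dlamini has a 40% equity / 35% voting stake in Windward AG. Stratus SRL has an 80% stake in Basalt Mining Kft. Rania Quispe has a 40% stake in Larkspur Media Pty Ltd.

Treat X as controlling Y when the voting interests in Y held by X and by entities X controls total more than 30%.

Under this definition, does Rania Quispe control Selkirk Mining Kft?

Rania holds 36% of Juniper, so Rania controls Juniper.
Juniper and Rania together hold 19% + 40% = 59% of Larkspur, so Rania controls Larkspur.
Rania holds 57% of Ridgeback, so Rania controls Ridgeback.
Neither Rania nor any entity Rania controls holds any voting interest in Selkirk.
So Rania does not control Selkirk.

No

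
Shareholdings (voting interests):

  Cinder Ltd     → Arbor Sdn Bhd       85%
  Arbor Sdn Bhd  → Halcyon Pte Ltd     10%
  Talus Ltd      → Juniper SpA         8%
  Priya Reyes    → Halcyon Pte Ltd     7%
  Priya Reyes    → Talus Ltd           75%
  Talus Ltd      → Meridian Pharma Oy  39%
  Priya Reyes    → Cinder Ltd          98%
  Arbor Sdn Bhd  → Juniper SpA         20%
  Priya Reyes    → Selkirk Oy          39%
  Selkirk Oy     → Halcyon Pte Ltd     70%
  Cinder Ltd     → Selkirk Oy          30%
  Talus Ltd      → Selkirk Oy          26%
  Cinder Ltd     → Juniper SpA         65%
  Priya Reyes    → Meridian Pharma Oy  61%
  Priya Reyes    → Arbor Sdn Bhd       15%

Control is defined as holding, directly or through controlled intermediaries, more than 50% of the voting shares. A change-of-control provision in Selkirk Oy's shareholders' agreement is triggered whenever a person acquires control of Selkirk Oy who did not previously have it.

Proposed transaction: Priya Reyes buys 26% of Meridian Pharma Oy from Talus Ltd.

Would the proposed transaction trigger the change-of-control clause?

The purchase adds only to Priya's holdings (Talus's stake shrinks), so Priya is the only person who could newly come to control Selkirk.
Priya holds 98% of Cinder, so Priya controls Cinder.
Priya holds 75% of Talus, so Priya controls Talus.
Talus and Priya and Cinder together hold 26% + 39% + 30% = 95% of Selkirk, so Priya controls Selkirk.
So Priya already controls Selkirk before the transaction.
After the purchase, Priya's direct stake in Meridian rises to 61% + 26% = 87%, and Talus's stake falls to 13%.
Priya controlled Selkirk already, so this is not a new person acquiring control; every other person's position is unchanged or reduced.
No new person acquires control, so the clause is not triggered.

No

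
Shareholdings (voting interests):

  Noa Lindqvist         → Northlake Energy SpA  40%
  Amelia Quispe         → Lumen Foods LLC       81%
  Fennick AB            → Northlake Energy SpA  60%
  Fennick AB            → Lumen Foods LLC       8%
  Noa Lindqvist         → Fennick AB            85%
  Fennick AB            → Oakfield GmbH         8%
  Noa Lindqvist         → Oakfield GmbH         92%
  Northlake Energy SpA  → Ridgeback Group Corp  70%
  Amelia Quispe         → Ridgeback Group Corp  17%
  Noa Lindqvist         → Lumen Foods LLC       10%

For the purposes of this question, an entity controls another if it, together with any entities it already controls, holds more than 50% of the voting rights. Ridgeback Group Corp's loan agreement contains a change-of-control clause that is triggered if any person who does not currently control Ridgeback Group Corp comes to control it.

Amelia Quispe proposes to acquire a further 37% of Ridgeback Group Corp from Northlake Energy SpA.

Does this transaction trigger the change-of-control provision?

The purchase adds only to Amelia's holdings (Northlake's stake shrinks), so Amelia is the only person who could newly come to control Ridgeback.
Amelia holds 81% of Lumen, so Amelia controls Lumen.
In Ridgeback, Amelia's side holds only 17%, not > 50%.
So before the transaction, Amelia does not control Ridgeback.
After the purchase, Amelia's direct stake in Ridgeback rises to 17% + 37% = 54%, and Northlake's stake falls to 33%.
Amelia holds 54% of Ridgeback, so Amelia controls Ridgeback.
Amelia did not control Ridgeback before and does after, so the clause is triggered.

Yes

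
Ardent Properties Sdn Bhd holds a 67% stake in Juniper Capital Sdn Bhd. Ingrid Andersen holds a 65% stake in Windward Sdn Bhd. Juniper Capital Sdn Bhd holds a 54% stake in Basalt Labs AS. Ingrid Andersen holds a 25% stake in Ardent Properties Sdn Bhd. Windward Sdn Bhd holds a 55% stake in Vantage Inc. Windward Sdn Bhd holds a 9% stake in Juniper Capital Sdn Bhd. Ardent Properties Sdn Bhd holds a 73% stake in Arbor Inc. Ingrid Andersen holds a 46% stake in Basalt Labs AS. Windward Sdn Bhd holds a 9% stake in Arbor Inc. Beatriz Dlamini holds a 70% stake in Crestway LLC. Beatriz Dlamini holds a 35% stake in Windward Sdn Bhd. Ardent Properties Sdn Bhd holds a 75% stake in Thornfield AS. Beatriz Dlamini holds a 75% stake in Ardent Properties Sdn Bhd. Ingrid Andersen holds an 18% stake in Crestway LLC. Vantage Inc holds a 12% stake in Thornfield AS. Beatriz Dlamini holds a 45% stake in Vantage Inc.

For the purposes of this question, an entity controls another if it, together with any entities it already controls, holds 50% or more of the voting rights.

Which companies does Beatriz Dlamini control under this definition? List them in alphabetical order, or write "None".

Arbor Inc, Ardent Properties Sdn Bhd, Basalt Labs AS, Crestway LLC, Juniper Capital Sdn Bhd, Thornfield AS

Beatriz holds 75% of Ardent, so Beatriz controls Ardent.
Ardent holds 67% of Juniper, so Beatriz controls Juniper.
Ardent holds 73% of Arbor, so Beatriz controls Arbor.
Ardent holds 75% of Thornfield, so Beatriz controls Thornfield.
Beatriz holds 70% of Crestway, so Beatriz controls Crestway.
Juniper holds 54% of Basalt, so Beatriz controls Basalt.
No other company's threshold is met.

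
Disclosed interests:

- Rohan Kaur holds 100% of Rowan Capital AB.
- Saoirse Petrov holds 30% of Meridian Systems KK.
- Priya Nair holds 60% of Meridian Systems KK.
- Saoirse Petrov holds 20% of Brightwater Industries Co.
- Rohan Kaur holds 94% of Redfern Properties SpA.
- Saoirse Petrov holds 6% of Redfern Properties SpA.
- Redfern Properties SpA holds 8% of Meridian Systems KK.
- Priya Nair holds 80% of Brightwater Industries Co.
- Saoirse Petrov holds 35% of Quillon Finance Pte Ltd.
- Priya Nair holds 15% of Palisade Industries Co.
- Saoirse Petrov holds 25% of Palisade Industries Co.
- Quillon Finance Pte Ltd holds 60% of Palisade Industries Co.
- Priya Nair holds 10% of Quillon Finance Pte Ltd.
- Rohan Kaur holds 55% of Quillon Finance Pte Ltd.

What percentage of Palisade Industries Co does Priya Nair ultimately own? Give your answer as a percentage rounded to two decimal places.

21.00%

Priya reaches Palisade along 2 paths.
Direct stake: 15% = 15%.
Via Quillon: 10% × 60% = 6%.
Total: 15% + 6% = 21%.
Rounded: 21.00%.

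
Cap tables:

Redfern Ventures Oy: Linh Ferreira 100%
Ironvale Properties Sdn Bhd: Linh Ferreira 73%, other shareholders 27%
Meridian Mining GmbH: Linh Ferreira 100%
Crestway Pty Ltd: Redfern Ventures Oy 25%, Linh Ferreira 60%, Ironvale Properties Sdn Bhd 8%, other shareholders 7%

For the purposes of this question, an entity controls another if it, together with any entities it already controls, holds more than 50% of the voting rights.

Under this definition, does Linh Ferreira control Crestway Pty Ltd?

Linh holds 100% of Redfern, so Linh controls Redfern.
Linh holds 73% of Ironvale, so Linh controls Ironvale.
Redfern and Linh and Ironvale together hold 25% + 60% + 8% = 93% of Crestway, so Linh controls Crestway.

Yes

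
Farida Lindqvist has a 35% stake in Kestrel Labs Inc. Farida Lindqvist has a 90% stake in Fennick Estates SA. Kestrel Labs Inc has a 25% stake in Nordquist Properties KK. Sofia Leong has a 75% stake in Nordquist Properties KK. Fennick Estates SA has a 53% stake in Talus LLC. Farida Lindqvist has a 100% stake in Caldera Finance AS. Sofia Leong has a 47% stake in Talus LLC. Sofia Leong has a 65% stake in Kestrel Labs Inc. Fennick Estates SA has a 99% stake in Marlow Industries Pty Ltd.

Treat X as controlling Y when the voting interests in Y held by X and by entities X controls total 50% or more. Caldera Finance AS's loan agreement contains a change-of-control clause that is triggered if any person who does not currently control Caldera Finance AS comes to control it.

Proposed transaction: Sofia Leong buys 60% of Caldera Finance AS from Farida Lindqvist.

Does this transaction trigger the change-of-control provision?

The purchase adds only to Sofia's holdings (Farida's stake shrinks), so Sofia is the only person who could newly come to control Caldera.
Sofia holds 65% of Kestrel, so Sofia controls Kestrel.
Kestrel and Sofia together hold 25% + 75% = 100% of Nordquist, so Sofia controls Nordquist.
Neither Sofia nor any entity Sofia controls holds any voting interest in Caldera.
So before the transaction, Sofia does not control Caldera.
After the purchase, Sofia holds 60% of Caldera directly, and Farida's stake falls to 40%.
Sofia holds 60% of Caldera, so Sofia controls Caldera.
Sofia did not control Caldera before and does after, so the clause is triggered.

Yes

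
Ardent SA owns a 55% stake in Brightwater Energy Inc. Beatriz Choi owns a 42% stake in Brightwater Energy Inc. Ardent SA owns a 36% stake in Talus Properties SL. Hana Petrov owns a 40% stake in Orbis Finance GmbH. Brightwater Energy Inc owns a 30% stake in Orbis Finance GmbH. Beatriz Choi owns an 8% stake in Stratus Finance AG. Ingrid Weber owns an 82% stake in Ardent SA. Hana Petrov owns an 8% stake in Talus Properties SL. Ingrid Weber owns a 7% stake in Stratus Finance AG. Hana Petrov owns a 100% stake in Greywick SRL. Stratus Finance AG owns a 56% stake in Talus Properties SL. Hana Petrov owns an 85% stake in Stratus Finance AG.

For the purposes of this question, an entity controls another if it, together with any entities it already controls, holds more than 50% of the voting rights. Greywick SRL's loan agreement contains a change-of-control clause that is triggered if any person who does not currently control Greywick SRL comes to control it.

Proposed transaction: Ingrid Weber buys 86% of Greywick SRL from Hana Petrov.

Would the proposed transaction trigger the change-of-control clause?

Yes

The purchase adds only to Ingrid's holdings (Hana's stake shrinks), so Ingrid is the only person who could newly come to control Greywick.
Ingrid holds 82% of Ardent, so Ingrid controls Ardent.
Ardent holds 55% of Brightwater, so Ingrid controls Brightwater.
Neither Ingrid nor any entity Ingrid controls holds any voting interest in Greywick.
So before the transaction, Ingrid does not control Greywick.
After the purchase, Ingrid holds 86% of Greywick directly, and Hana's stake falls to 14%.
Ingrid holds 86% of Greywick, so Ingrid controls Greywick.
Ingrid did not control Greywick before and does after, so the clause is triggered.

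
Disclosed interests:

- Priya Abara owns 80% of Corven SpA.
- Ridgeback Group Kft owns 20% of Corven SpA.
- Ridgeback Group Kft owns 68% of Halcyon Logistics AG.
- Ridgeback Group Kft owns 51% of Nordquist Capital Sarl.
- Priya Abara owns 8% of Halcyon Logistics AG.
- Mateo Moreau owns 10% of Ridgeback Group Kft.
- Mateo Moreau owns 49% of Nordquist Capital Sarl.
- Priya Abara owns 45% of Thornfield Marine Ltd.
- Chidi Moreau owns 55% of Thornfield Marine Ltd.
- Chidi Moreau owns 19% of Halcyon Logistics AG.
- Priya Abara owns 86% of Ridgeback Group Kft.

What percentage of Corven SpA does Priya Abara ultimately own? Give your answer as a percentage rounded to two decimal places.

Priya reaches Corven along 2 paths.
Direct stake: 80% = 80%.
Via Ridgeback: 86% × 20% = 17.2%.
Total: 80% + 17.2% = 97.2%.
Rounded: 97.20%.

97.20%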